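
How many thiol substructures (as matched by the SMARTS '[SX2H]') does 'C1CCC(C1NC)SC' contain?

[SX2H] is the SMARTS for a thiol: an aliphatic sulfur with two connections, one being H.
The molecule has a methylthio ether (-SCH3), but the sulfur has H0 (bonded to two carbons), not H1; nothing else fits, so there are 0 matches.

0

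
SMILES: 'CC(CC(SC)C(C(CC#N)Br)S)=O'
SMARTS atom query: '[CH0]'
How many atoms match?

2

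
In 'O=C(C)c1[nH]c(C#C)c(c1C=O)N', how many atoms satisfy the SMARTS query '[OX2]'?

0

The query [OX2] means: aliphatic oxygen with two total connections — ether, hydroxyl, or ester single-bond O.
Check the 13 heavy atoms by environment: 1× n (aromatic, X3) → no; 4× c (aromatic, X3) → no; 2× C (X3) → no; 2× O (X1) → no; 1× C (X4) → no; 1× N (X3) → no; 2× C (X2) → no.
No environment satisfies the query, so 0 matching atoms.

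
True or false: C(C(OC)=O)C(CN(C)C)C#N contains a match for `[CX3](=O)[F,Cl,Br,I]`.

False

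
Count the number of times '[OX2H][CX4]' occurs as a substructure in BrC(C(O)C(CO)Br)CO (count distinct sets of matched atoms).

3

[OX2H][CX4] is the SMARTS for an aliphatic alcohol: a hydroxyl oxygen bound to an sp3 (X4) carbon.
The molecule carries 3 separate instances of a hydroxyl group (-OH) meeting every constraint; each maps to a distinct set of atoms, giving 3 matches.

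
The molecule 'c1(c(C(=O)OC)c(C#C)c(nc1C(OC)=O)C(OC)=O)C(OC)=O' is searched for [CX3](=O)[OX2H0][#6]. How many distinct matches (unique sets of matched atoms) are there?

4

[CX3](=O)[OX2H0][#6] is the SMARTS for an ester: a carbonyl carbon bonded to an oxygen that is itself bonded to carbon (no H on that O).
The molecule carries 4 separate instances of a methyl-ester group (-C(=O)OCH3) meeting every constraint; each maps to a distinct set of atoms, giving 4 matches.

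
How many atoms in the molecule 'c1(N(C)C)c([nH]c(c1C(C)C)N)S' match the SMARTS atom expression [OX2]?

0

The query [OX2] means: aliphatic oxygen with two total connections — ether, hydroxyl, or ester single-bond O.
Check the 13 heavy atoms by environment: 1× n (aromatic, X3) → no; 4× c (aromatic, X3) → no; 2× N (X3) → no; 5× C (X4) → no; 1× S (X2) → no.
No environment satisfies the query, so 0 matching atoms.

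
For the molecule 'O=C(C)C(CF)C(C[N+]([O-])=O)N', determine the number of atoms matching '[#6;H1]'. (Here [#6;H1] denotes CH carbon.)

2

Check the 12 heavy atoms by environment: 2× C (H2) → no; 2× C (H1) → match; 1× F (H0) → no; 1× C (H0) → no; 2× O (H0) → no; 1× C (H3) → no; 1× N (charge +1, H0) → no; 1× O (charge -1, H0) → no; 1× N (H2) → no.
That gives 2 matching atoms.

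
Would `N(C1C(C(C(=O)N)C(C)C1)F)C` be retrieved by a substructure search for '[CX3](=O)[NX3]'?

Yes

The pattern [CX3](=O)[NX3] describes a carbonyl carbon bonded to a trivalent nitrogen — an amide.
The molecule carries a primary amide (-C(=O)NH2), whose atoms satisfy every constraint of the query, so the pattern matches.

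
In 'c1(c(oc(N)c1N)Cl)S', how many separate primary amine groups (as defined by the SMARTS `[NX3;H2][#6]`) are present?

2

[NX3;H2][#6] is the SMARTS for a primary amine: a trivalent nitrogen with two H attached to carbon.
The molecule carries 2 separate instances of a primary amino group (-NH2) meeting every constraint; each maps to a distinct set of atoms, giving 2 matches.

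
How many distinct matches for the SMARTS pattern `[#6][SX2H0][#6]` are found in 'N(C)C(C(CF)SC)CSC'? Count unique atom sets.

2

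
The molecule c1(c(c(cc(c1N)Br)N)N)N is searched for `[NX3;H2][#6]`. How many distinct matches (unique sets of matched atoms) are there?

4

[NX3;H2][#6] is the SMARTS for a primary amine: a trivalent nitrogen with two H attached to carbon.
The molecule carries 4 separate instances of a primary amino group (-NH2) meeting every constraint; each maps to a distinct set of atoms, giving 4 matches.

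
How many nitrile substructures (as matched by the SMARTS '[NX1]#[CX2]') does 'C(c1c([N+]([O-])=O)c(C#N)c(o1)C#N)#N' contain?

[NX1]#[CX2] is the SMARTS for a nitrile: a nitrogen triple-bonded to a two-connected carbon.
The molecule carries 3 separate instances of a nitrile (-C#N) meeting every constraint; each maps to a distinct set of atoms, giving 3 matches.

3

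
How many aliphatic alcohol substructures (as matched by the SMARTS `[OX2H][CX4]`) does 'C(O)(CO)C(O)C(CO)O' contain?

[OX2H][CX4] is the SMARTS for an aliphatic alcohol: a hydroxyl oxygen bound to an sp3 (X4) carbon.
The molecule carries 5 separate instances of a hydroxyl group (-OH) meeting every constraint; each maps to a distinct set of atoms, giving 5 matches.

5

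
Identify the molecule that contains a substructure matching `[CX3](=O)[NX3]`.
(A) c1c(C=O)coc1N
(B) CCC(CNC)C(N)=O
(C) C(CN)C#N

[CX3](=O)[NX3] describes a carbonyl carbon bonded to a trivalent nitrogen (an amide).
(A) has a primary amino group (-NH2) but the -NH2 is not attached to a carbonyl carbon.
(B) contains a primary amide (-C(=O)NH2), which satisfies every atom and bond constraint.
(C) has a nitrile (-C#N) but the nitrile N is NX1 (triple-bonded), not NX3.
So the answer is (B).

B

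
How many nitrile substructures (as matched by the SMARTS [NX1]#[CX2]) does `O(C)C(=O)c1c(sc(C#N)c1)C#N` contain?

2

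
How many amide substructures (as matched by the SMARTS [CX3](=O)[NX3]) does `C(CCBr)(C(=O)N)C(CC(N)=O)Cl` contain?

2

[CX3](=O)[NX3] is the SMARTS for an amide: a carbonyl carbon bonded to a trivalent nitrogen.
The molecule carries 2 separate instances of a primary amide (-C(=O)NH2) meeting every constraint; each maps to a distinct set of atoms, giving 2 matches.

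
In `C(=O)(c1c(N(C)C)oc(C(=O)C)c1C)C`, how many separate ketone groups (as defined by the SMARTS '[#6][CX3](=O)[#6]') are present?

[#6][CX3](=O)[#6] is the SMARTS for a ketone: a carbonyl carbon (no H) flanked by two carbons.
The molecule carries 2 separate instances of an acetyl/ketone group (-C(=O)CH3) meeting every constraint; each maps to a distinct set of atoms, giving 2 matches.

2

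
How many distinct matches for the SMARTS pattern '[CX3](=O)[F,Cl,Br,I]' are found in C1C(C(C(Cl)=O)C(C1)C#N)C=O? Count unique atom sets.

[CX3](=O)[F,Cl,Br,I] is the SMARTS for an acyl halide: a carbonyl carbon bonded to a halogen.
Exactly one fragment in the molecule meets all constraints, giving 1 match.

1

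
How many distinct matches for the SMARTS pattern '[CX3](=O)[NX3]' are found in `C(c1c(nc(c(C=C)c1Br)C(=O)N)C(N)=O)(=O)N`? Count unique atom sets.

[CX3](=O)[NX3] is the SMARTS for an amide: a carbonyl carbon bonded to a trivalent nitrogen.
The molecule carries 3 separate instances of a primary amide (-C(=O)NH2) meeting every constraint; each maps to a distinct set of atoms, giving 3 matches.

3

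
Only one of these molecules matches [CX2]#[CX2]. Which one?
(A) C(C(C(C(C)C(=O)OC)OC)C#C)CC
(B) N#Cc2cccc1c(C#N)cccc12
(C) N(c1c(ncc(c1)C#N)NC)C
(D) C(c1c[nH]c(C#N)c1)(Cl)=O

A

[CX2]#[CX2] describes a carbon-carbon triple bond (an alkyne).
(A) contains an ethynyl group (-C#CH), which satisfies every atom and bond constraint.
(B) has a nitrile (-C#N) but the triple bond is C#N, not C#C.
(C) has a nitrile (-C#N) but the triple bond is C#N, not C#C.
(D) has a nitrile (-C#N) but the triple bond is C#N, not C#C.
So the answer is (A).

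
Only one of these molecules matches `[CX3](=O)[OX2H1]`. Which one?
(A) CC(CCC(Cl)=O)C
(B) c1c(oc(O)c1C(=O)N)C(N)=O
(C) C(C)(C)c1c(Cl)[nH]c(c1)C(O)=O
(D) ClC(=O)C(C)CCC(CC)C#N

C

[CX3](=O)[OX2H1] describes an sp2 carbon double-bonded to O and single-bonded to an -OH oxygen (a carboxylic acid).
(A) has an acyl chloride (-C(=O)Cl) but the carbonyl is bonded to Cl, not to an -OH oxygen.
(B) has a primary amide (-C(=O)NH2) but the carbonyl is bonded to N, not to an -OH oxygen.
(C) contains a carboxylic acid group (-C(=O)OH), which satisfies every atom and bond constraint.
(D) has an acyl chloride (-C(=O)Cl) but the carbonyl is bonded to Cl, not to an -OH oxygen.
So the answer is (C).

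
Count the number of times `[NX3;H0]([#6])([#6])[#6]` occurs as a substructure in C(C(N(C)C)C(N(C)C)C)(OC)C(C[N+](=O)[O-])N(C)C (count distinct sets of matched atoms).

[NX3;H0]([#6])([#6])[#6] is the SMARTS for a tertiary amine: a trivalent nitrogen with no H, bonded to three carbons.
The molecule carries 3 separate instances of a dimethylamino group (-N(CH3)2) meeting every constraint; each maps to a distinct set of atoms, giving 3 matches.

3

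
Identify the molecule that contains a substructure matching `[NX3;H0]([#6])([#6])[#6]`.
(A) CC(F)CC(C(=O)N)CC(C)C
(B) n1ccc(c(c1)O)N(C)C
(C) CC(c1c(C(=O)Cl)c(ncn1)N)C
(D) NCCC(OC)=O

[NX3;H0]([#6])([#6])[#6] describes a trivalent nitrogen with no H, bonded to three carbons (a tertiary amine).
(A) has a primary amide (-C(=O)NH2) but the amide nitrogen has H2 and only one carbon neighbour.
(B) contains a dimethylamino group (-N(CH3)2), which satisfies every atom and bond constraint.
(C) has a primary amino group (-NH2) but the nitrogen has H2, not H0 with three carbons.
(D) has a primary amino group (-NH2) but the nitrogen has H2, not H0 with three carbons.
So the answer is (B).

B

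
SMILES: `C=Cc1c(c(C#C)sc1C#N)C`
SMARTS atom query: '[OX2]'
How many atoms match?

0

The query [OX2] means: aliphatic oxygen with two total connections — ether, hydroxyl, or ester single-bond O.
Check the 12 heavy atoms by environment: 1× s (aromatic, X2) → no; 4× c (aromatic, X3) → no; 3× C (X2) → no; 1× C (X4) → no; 2× C (X3) → no; 1× N (X1) → no.
No environment satisfies the query, so 0 matching atoms.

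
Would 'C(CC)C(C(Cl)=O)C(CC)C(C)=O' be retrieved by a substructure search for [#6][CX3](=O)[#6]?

Yes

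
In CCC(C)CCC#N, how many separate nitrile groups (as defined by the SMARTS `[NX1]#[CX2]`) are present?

1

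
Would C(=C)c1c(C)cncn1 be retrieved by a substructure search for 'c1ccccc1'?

The pattern c1ccccc1 describes six aromatic carbons in a ring — a benzene ring.
The closest candidate here is a methyl group (-CH3), but no six-membered all-carbon aromatic ring is present. No other fragment satisfies the full query, so there is no match.

No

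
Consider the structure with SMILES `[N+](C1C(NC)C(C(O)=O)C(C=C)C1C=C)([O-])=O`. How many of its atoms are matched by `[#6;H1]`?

The query [#6;H1] means: any carbon bearing exactly one hydrogen.
Check the 17 heavy atoms by environment: 7× C (H1) → match; 1× N (H1) → no; 1× C (H3) → no; 1× N (charge +1, H0) → no; 1× O (charge -1, H0) → no; 2× O (H0) → no; 2× C (H2) → no; 1× C (H0) → no; 1× O (H1) → no.
That gives 7 matching atoms.

7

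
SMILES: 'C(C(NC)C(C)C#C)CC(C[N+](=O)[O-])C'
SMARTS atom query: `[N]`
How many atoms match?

2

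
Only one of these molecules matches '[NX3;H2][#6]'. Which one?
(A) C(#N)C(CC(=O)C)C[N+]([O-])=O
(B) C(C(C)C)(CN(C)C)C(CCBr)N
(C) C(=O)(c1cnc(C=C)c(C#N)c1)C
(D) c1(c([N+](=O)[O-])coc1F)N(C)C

B

[NX3;H2][#6] describes a trivalent nitrogen with two H attached to carbon (a primary amine).
(A) has a nitrile (-C#N) but the nitrogen is NX1 (triple-bonded), not NX3 with two H.
(B) contains a primary amino group (-NH2), which satisfies every atom and bond constraint.
(C) has a nitrile (-C#N) but the nitrogen is NX1 (triple-bonded), not NX3 with two H.
(D) has a nitro group (-[N+](=O)[O-]) but the nitrogen is [N+] with no H, not NX3H2.
So the answer is (B).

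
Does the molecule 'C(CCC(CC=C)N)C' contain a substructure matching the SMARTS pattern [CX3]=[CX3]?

Yes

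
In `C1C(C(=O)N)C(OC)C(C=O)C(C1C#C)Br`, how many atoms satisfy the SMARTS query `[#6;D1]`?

2

Check the 16 heavy atoms by environment: 6× C (D3) → no; 3× C (D2) → no; 1× Br (D1) → no; 2× O (D1) → no; 1× N (D1) → no; 1× O (D2) → no; 2× C (D1) → match.
That gives 2 matching atoms.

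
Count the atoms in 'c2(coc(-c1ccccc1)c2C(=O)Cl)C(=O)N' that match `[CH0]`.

Check the 17 heavy atoms by environment: 1× o (aromatic, H0) → no; 6× c (aromatic, H1) → no; 4× c (aromatic, H0) → no; 2× C (H0) → match; 2× O (H0) → no; 1× N (H2) → no; 1× Cl (H0) → no.
That gives 2 matching atoms.

2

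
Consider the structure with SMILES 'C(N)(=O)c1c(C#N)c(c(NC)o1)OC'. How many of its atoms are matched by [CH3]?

2

The query [CH3] means: aliphatic carbon with exactly three hydrogens.
Check the 14 heavy atoms by environment: 1× o (aromatic, H0) → no; 4× c (aromatic, H0) → no; 2× O (H0) → no; 2× C (H3) → match; 1× N (H1) → no; 2× C (H0) → no; 1× N (H2) → no; 1× N (H0) → no.
That gives 2 matching atoms.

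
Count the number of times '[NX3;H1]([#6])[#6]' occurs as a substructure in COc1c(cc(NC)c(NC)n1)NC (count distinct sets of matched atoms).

3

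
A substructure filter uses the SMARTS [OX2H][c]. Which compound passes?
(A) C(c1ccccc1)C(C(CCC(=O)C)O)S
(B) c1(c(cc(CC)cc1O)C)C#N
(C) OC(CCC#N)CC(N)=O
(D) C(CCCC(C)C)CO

B

[OX2H][c] describes a hydroxyl oxygen attached to an aromatic carbon (a phenol).
(A) has a hydroxyl group (-OH) but the -OH is on an aliphatic carbon, not an aromatic c.
(B) contains a hydroxyl group (-OH), which satisfies every atom and bond constraint.
(C) has a hydroxyl group (-OH) but the -OH is on an aliphatic carbon, not an aromatic c.
(D) has a hydroxyl group (-OH) but the -OH is on an aliphatic carbon, not an aromatic c.
So the answer is (B).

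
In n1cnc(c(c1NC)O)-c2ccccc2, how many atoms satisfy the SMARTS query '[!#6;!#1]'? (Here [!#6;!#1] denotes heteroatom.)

4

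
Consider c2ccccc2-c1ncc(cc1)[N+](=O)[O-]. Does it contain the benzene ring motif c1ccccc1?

Yes

The pattern c1ccccc1 describes six aromatic carbons in a ring — a benzene ring.
The molecule carries a phenyl ring, whose atoms satisfy every constraint of the query, so the pattern matches.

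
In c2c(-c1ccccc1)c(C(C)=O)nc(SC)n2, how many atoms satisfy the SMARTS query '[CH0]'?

The query [CH0] means: aliphatic carbon with no attached hydrogen.
Check the 17 heavy atoms by environment: 2× n (aromatic, H0) → no; 4× c (aromatic, H0) → no; 6× c (aromatic, H1) → no; 1× S (H0) → no; 2× C (H3) → no; 1× C (H0) → match; 1× O (H0) → no.
That gives 1 matching atom.

1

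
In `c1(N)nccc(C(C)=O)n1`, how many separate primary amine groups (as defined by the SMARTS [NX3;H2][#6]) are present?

1

[NX3;H2][#6] is the SMARTS for a primary amine: a trivalent nitrogen with two H attached to carbon.
Exactly one fragment in the molecule meets all constraints, giving 1 match.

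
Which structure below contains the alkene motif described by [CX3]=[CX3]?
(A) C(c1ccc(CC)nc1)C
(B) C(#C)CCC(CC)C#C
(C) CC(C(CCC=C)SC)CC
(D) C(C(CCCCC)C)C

C

[CX3]=[CX3] describes a non-aromatic C=C double bond between two sp2 carbons (an alkene).
(A) has an ethyl group (-CH2CH3) but its C-C bond is a single bond between CX4 carbons, not CX3=CX3.
(B) has an ethynyl group (-C#CH) but the C-C bond is a triple bond, not a double bond.
(C) contains a vinyl group (-CH=CH2), which satisfies every atom and bond constraint.
(D) has an ethyl group (-CH2CH3) but its C-C bond is a single bond between CX4 carbons, not CX3=CX3.
So the answer is (C).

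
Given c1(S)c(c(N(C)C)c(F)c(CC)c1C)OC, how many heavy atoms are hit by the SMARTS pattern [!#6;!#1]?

The query [!#6;!#1] means: not carbon and not hydrogen — any heteroatom.
Check the 16 heavy atoms by environment: 6× c (aromatic) → no; 1× O → match; 6× C → no; 1× N → match; 1× F → match; 1× S → match.
Summing the matching environments: 1 + 1 + 1 + 1 = 4 matching atoms.

4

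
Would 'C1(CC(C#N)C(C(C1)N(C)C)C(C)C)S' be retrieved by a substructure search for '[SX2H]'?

The pattern [SX2H] describes an aliphatic sulfur with two connections, one being H — a thiol.
The molecule carries a thiol (-SH), whose atoms satisfy every constraint of the query, so the pattern matches.

Yes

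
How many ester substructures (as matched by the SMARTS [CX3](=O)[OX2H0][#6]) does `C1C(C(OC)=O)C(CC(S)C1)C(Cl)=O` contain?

1

[CX3](=O)[OX2H0][#6] is the SMARTS for an ester: a carbonyl carbon bonded to an oxygen that is itself bonded to carbon (no H on that O).
Exactly one fragment in the molecule meets all constraints, giving 1 match.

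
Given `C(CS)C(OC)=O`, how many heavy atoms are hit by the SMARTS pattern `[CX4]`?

3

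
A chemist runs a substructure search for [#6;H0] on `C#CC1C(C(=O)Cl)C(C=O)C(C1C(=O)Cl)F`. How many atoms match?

Check the 16 heavy atoms by environment: 7× C (H1) → no; 3× O (H0) → no; 3× C (H0) → match; 2× Cl (H0) → no; 1× F (H0) → no.
That gives 3 matching atoms.

3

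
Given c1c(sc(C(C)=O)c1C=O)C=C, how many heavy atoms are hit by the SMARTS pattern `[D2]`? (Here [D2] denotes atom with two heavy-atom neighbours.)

4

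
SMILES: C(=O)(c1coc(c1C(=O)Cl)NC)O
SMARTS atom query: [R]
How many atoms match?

Check the 13 heavy atoms by environment: 1× o (aromatic, in 5-ring) → match; 4× c (aromatic, in 5-ring) → match; 1× N (acyclic) → no; 3× C (acyclic) → no; 3× O (acyclic) → no; 1× Cl (acyclic) → no.
Summing the matching environments: 1 + 4 = 5 matching atoms.

5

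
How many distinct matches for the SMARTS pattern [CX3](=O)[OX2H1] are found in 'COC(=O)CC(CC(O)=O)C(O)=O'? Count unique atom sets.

2

[CX3](=O)[OX2H1] is the SMARTS for a carboxylic acid: an sp2 carbon double-bonded to O and single-bonded to an -OH oxygen.
The molecule carries 2 separate instances of a carboxylic acid group (-C(=O)OH) meeting every constraint; each maps to a distinct set of atoms, giving 2 matches.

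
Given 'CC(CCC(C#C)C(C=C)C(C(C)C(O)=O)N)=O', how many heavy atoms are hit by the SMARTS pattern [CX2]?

2

The query [CX2] means: C with X2: aliphatic carbon with exactly 2 total connections.
Check the 18 heavy atoms by environment: 8× C (X4) → no; 4× C (X3) → no; 2× C (X2) → match; 2× O (X1) → no; 1× N (X3) → no; 1× O (X2) → no.
That gives 2 matching atoms.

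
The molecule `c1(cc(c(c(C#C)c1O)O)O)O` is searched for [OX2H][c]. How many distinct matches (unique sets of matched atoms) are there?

4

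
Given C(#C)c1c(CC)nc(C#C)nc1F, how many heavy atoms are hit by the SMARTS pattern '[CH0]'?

2

Check the 13 heavy atoms by environment: 2× n (aromatic, H0) → no; 4× c (aromatic, H0) → no; 2× C (H0) → match; 2× C (H1) → no; 1× C (H2) → no; 1× C (H3) → no; 1× F (H0) → no.
That gives 2 matching atoms.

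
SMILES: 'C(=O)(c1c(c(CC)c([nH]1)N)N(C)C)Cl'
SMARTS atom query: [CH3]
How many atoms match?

Check the 14 heavy atoms by environment: 1× n (aromatic, H1) → no; 4× c (aromatic, H0) → no; 1× N (H2) → no; 1× N (H0) → no; 3× C (H3) → match; 1× C (H0) → no; 1× O (H0) → no; 1× Cl (H0) → no; 1× C (H2) → no.
That gives 3 matching atoms.

3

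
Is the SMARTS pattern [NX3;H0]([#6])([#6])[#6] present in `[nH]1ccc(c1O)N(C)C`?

Yes

The pattern [NX3;H0]([#6])([#6])[#6] describes a trivalent nitrogen with no H, bonded to three carbons — a tertiary amine.
The molecule carries a dimethylamino group (-N(CH3)2), whose atoms satisfy every constraint of the query, so the pattern matches.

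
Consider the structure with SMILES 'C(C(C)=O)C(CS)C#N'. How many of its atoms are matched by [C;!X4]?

2

The query [C;!X4] means: aliphatic carbon that does not have four total connections.
Check the 9 heavy atoms by environment: 4× C (X4) → no; 1× S (X2) → no; 1× C (X3) → match; 1× O (X1) → no; 1× C (X2) → match; 1× N (X1) → no.
Summing the matching environments: 1 + 1 = 2 matching atoms.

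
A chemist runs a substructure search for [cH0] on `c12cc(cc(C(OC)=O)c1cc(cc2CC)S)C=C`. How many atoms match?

6

Check the 19 heavy atoms by environment: 6× c (aromatic, H0) → match; 4× c (aromatic, H1) → no; 1× C (H1) → no; 2× C (H2) → no; 1× C (H0) → no; 2× O (H0) → no; 2× C (H3) → no; 1× S (H1) → no.
That gives 6 matching atoms.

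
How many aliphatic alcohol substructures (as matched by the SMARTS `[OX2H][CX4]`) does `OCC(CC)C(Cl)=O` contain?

1

[OX2H][CX4] is the SMARTS for an aliphatic alcohol: a hydroxyl oxygen bound to an sp3 (X4) carbon.
Exactly one fragment in the molecule meets all constraints, giving 1 match.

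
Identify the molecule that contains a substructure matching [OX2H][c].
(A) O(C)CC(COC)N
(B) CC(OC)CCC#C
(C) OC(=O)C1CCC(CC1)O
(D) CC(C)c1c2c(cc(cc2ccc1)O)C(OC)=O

D

[OX2H][c] describes a hydroxyl oxygen attached to an aromatic carbon (a phenol).
(A) has a methoxy ether (-OCH3) but the oxygen has H0, not H1.
(B) has a methoxy ether (-OCH3) but the oxygen has H0, not H1.
(C) has a hydroxyl group (-OH) but the -OH is on an aliphatic carbon, not an aromatic c.
(D) contains a hydroxyl group (-OH), which satisfies every atom and bond constraint.
So the answer is (D).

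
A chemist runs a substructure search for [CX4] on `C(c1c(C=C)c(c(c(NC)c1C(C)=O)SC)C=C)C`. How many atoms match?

The query [CX4] means: C with X4: aliphatic carbon with exactly 4 total connections (bonds + H).
Check the 19 heavy atoms by environment: 6× c (aromatic, X3) → no; 1× S (X2) → no; 5× C (X4) → match; 5× C (X3) → no; 1× N (X3) → no; 1× O (X1) → no.
That gives 5 matching atoms.

5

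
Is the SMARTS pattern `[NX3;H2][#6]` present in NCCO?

Yes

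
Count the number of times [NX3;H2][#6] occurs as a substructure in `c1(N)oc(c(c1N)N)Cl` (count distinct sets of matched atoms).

[NX3;H2][#6] is the SMARTS for a primary amine: a trivalent nitrogen with two H attached to carbon.
The molecule carries 3 separate instances of a primary amino group (-NH2) meeting every constraint; each maps to a distinct set of atoms, giving 3 matches.

3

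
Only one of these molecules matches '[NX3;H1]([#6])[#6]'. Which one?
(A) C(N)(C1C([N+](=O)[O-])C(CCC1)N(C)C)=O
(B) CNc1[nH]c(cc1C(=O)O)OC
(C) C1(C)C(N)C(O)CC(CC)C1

[NX3;H1]([#6])[#6] describes a trivalent nitrogen with one H, bonded to two carbons (a secondary amine).
(A) has a dimethylamino group (-N(CH3)2) but the nitrogen has H0, not H1.
(B) contains an N-methylamino group (-NHCH3), which satisfies every atom and bond constraint.
(C) has a primary amino group (-NH2) but the nitrogen has H2 and only one carbon neighbour.
So the answer is (B).

B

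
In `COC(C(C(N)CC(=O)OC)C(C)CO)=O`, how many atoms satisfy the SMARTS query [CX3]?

The query [CX3] means: C with X3: aliphatic carbon with exactly 3 total connections.
Check the 16 heavy atoms by environment: 8× C (X4) → no; 2× C (X3) → match; 2× O (X1) → no; 3× O (X2) → no; 1× N (X3) → no.
That gives 2 matching atoms.

2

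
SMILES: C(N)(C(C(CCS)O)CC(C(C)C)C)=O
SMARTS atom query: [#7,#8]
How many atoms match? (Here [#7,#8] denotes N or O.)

Check the 15 heavy atoms by environment: 11× C → no; 2× O → match; 1× S → no; 1× N → match.
Summing the matching environments: 2 + 1 = 3 matching atoms.

3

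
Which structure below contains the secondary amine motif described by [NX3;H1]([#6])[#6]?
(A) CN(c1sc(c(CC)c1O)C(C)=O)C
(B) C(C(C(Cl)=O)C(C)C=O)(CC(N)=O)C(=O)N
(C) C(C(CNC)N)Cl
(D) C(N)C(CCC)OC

[NX3;H1]([#6])[#6] describes a trivalent nitrogen with one H, bonded to two carbons (a secondary amine).
(A) has a dimethylamino group (-N(CH3)2) but the nitrogen has H0, not H1.
(B) has a primary amide (-C(=O)NH2) but the -C(=O)NH2 nitrogen has H2, not H1.
(C) contains an N-methylamino group (-NHCH3), which satisfies every atom and bond constraint.
(D) has a primary amino group (-NH2) but the nitrogen has H2 and only one carbon neighbour.
So the answer is (C).

C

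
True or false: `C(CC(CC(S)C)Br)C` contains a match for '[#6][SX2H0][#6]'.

False

The pattern [#6][SX2H0][#6] describes an aliphatic sulfur bridging two carbons with no H on the sulfur — a thioether.
The closest candidate here is a thiol (-SH), but the sulfur has H1, not H0 bridging two carbons. No other fragment satisfies the full query, so there is no match.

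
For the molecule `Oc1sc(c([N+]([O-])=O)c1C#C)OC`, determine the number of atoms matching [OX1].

The query [OX1] means: aliphatic oxygen with one total connection — typically a carbonyl =O or an oxide.
Check the 13 heavy atoms by environment: 1× s (aromatic, X2) → no; 4× c (aromatic, X3) → no; 2× C (X2) → no; 1× N (charge +1, X3) → no; 1× O (charge -1, X1) → match; 1× O (X1) → match; 2× O (X2) → no; 1× C (X4) → no.
Summing the matching environments: 1 + 1 = 2 matching atoms.

2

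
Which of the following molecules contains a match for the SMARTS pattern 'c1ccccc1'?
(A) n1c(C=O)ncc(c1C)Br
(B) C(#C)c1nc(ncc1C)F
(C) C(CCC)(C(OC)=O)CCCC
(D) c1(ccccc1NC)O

c1ccccc1 describes six aromatic carbons in a ring (a benzene ring).
(A) has a methyl group (-CH3) but no six-membered all-carbon aromatic ring is present.
(B) has a methyl group (-CH3) but no six-membered all-carbon aromatic ring is present.
(C) has a methyl group (-CH3) but no six-membered all-carbon aromatic ring is present.
(D) contains the required atom environment, so the pattern matches.
So the answer is (D).

D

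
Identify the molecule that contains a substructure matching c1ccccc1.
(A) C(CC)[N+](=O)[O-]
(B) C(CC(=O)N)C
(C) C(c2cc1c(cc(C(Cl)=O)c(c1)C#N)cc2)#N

c1ccccc1 describes six aromatic carbons in a ring (a benzene ring).
(A) has a methyl group (-CH3) but no six-membered all-carbon aromatic ring is present.
(B) has a methyl group (-CH3) but no six-membered all-carbon aromatic ring is present.
(C) contains the required atom environment, so the pattern matches.
So the answer is (C).

C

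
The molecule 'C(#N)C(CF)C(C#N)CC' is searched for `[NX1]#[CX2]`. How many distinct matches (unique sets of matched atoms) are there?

2

[NX1]#[CX2] is the SMARTS for a nitrile: a nitrogen triple-bonded to a two-connected carbon.
The molecule carries 2 separate instances of a nitrile (-C#N) meeting every constraint; each maps to a distinct set of atoms, giving 2 matches.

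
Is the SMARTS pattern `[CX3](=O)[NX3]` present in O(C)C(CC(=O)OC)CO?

No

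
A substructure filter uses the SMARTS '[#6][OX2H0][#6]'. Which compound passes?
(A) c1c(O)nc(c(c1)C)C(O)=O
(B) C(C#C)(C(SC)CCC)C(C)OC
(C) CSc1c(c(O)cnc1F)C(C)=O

B

[#6][OX2H0][#6] describes an aliphatic oxygen bridging two carbons with no H on the oxygen (an ether).
(A) has a hydroxyl group (-OH) but the oxygen has H1, not H0 bridging two carbons.
(B) contains a methoxy ether (-OCH3), which satisfies every atom and bond constraint.
(C) has a hydroxyl group (-OH) but the oxygen has H1, not H0 bridging two carbons.
So the answer is (B).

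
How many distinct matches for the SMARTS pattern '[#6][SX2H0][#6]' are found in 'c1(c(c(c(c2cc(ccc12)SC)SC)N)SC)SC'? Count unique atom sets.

4

[#6][SX2H0][#6] is the SMARTS for a thioether: an aliphatic sulfur bridging two carbons with no H on the sulfur.
The molecule carries 4 separate instances of a methylthio ether (-SCH3) meeting every constraint; each maps to a distinct set of atoms, giving 4 matches.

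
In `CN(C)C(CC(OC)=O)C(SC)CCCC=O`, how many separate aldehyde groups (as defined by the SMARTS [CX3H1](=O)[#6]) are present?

[CX3H1](=O)[#6] is the SMARTS for an aldehyde: an sp2 carbon with one H, double-bonded to O and single-bonded to carbon.
Exactly one fragment in the molecule meets all constraints, giving 1 match.

1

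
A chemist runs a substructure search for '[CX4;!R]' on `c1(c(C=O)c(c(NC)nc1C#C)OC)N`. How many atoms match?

Check the 15 heavy atoms by environment: 1× n (aromatic, X2, in 6-ring) → no; 5× c (aromatic, X3, in 6-ring) → no; 2× C (X2, acyclic) → no; 1× O (X2, acyclic) → no; 2× C (X4, acyclic) → match; 2× N (X3, acyclic) → no; 1× C (X3, acyclic) → no; 1× O (X1, acyclic) → no.
That gives 2 matching atoms.

2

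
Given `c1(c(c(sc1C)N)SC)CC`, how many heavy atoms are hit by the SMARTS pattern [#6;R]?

The query [#6;R] means: carbon that is part of a ring.
Check the 11 heavy atoms by environment: 1× s (aromatic, in 5-ring) → no; 4× c (aromatic, in 5-ring) → match; 1× N (acyclic) → no; 1× S (acyclic) → no; 4× C (acyclic) → no.
That gives 4 matching atoms.

4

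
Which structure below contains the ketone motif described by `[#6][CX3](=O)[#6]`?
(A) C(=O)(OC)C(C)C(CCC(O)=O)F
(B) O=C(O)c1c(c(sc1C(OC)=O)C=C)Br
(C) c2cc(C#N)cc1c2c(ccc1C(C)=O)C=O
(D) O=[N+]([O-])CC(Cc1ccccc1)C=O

C

[#6][CX3](=O)[#6] describes a carbonyl carbon (no H) flanked by two carbons (a ketone).
(A) has a carboxylic acid group (-C(=O)OH) but one neighbour of the carbonyl carbon is O, not C.
(B) has a carboxylic acid group (-C(=O)OH) but one neighbour of the carbonyl carbon is O, not C.
(C) contains an acetyl/ketone group (-C(=O)CH3), which satisfies every atom and bond constraint.
(D) has an aldehyde (-CHO) but the carbonyl carbon has H1, so it is not flanked by two carbons.
So the answer is (C).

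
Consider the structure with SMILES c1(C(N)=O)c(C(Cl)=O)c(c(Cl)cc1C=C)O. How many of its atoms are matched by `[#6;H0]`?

7

The query [#6;H0] means: any carbon with no attached hydrogen.
Check the 16 heavy atoms by environment: 5× c (aromatic, H0) → match; 1× c (aromatic, H1) → no; 2× C (H0) → match; 2× O (H0) → no; 2× Cl (H0) → no; 1× N (H2) → no; 1× C (H1) → no; 1× C (H2) → no; 1× O (H1) → no.
Summing the matching environments: 5 + 2 = 7 matching atoms.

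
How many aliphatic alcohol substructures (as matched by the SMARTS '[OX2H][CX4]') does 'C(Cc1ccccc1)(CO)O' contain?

2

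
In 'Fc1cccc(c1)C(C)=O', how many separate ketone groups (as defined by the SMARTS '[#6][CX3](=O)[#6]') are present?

1

[#6][CX3](=O)[#6] is the SMARTS for a ketone: a carbonyl carbon (no H) flanked by two carbons.
Exactly one fragment in the molecule meets all constraints, giving 1 match.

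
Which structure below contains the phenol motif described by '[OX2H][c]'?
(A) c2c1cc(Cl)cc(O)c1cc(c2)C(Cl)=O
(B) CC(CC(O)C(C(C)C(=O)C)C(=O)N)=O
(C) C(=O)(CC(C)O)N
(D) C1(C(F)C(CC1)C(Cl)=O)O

[OX2H][c] describes a hydroxyl oxygen attached to an aromatic carbon (a phenol).
(A) contains a hydroxyl group (-OH), which satisfies every atom and bond constraint.
(B) has a hydroxyl group (-OH) but the -OH is on an aliphatic carbon, not an aromatic c.
(C) has a hydroxyl group (-OH) but the -OH is on an aliphatic carbon, not an aromatic c.
(D) has a hydroxyl group (-OH) but the -OH is on an aliphatic carbon, not an aromatic c.
So the answer is (A).

A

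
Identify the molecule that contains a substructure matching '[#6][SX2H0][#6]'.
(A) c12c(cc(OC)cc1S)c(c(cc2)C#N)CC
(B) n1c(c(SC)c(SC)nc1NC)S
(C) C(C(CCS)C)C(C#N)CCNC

B

[#6][SX2H0][#6] describes an aliphatic sulfur bridging two carbons with no H on the sulfur (a thioether).
(A) has a methoxy ether (-OCH3) but the bridging atom is O, not S.
(B) contains a methylthio ether (-SCH3), which satisfies every atom and bond constraint.
(C) has a thiol (-SH) but the sulfur has H1, not H0 bridging two carbons.
So the answer is (B).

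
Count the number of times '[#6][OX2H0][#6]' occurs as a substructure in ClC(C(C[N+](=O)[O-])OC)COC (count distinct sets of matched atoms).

2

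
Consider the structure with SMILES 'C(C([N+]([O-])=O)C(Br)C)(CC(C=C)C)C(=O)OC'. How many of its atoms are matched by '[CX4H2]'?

1

Check the 17 heavy atoms by environment: 3× C (H3, X4) → no; 4× C (H1, X4) → no; 1× C (H2, X4) → match; 1× N (charge +1, H0, X3) → no; 1× O (charge -1, H0, X1) → no; 2× O (H0, X1) → no; 1× Br (H0, X1) → no; 1× C (H1, X3) → no; 1× C (H2, X3) → no; 1× C (H0, X3) → no; 1× O (H0, X2) → no.
That gives 1 matching atom.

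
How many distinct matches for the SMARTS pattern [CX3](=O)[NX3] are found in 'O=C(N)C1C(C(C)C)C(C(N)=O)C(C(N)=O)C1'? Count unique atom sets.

3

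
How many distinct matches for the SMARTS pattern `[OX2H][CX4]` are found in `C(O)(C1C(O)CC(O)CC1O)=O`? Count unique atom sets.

[OX2H][CX4] is the SMARTS for an aliphatic alcohol: a hydroxyl oxygen bound to an sp3 (X4) carbon.
The molecule carries 3 separate instances of a hydroxyl group (-OH) meeting every constraint; each maps to a distinct set of atoms, giving 3 matches.

3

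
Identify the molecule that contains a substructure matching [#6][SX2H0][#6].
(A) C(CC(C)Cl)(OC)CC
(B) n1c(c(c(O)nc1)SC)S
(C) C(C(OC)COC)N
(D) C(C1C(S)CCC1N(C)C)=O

B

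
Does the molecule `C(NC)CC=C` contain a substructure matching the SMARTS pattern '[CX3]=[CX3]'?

Yes

The pattern [CX3]=[CX3] describes a non-aromatic C=C double bond between two sp2 carbons — an alkene.
The molecule carries a vinyl group (-CH=CH2), whose atoms satisfy every constraint of the query, so the pattern matches.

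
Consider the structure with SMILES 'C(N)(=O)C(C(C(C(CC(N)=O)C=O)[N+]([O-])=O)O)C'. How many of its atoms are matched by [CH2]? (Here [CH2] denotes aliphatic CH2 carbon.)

1

The query [CH2] means: aliphatic carbon with exactly two hydrogens.
Check the 18 heavy atoms by environment: 1× C (H2) → match; 5× C (H1) → no; 1× C (H3) → no; 2× C (H0) → no; 4× O (H0) → no; 2× N (H2) → no; 1× O (H1) → no; 1× N (charge +1, H0) → no; 1× O (charge -1, H0) → no.
That gives 1 matching atom.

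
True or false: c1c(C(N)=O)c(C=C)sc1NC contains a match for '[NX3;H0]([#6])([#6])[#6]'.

The pattern [NX3;H0]([#6])([#6])[#6] describes a trivalent nitrogen with no H, bonded to three carbons — a tertiary amine.
The closest candidate here is a primary amide (-C(=O)NH2), but the amide nitrogen has H2 and only one carbon neighbour. No other fragment satisfies the full query, so there is no match.

False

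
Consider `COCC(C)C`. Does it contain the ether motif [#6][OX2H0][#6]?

Yes

The pattern [#6][OX2H0][#6] describes an aliphatic oxygen bridging two carbons with no H on the oxygen — an ether.
The molecule carries a methoxy ether (-OCH3), whose atoms satisfy every constraint of the query, so the pattern matches.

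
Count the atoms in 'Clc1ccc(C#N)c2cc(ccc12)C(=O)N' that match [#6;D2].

Check the 16 heavy atoms by environment: 5× c (aromatic, D3) → no; 5× c (aromatic, D2) → match; 1× Cl (D1) → no; 1× C (D2) → match; 2× N (D1) → no; 1× C (D3) → no; 1× O (D1) → no.
Summing the matching environments: 5 + 1 = 6 matching atoms.

6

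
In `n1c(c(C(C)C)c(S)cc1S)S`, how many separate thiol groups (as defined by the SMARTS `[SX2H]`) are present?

3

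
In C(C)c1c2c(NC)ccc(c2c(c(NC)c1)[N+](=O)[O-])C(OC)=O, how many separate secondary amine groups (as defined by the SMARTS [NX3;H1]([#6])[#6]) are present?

2

[NX3;H1]([#6])[#6] is the SMARTS for a secondary amine: a trivalent nitrogen with one H, bonded to two carbons.
The molecule carries 2 separate instances of an N-methylamino group (-NHCH3) meeting every constraint; each maps to a distinct set of atoms, giving 2 matches.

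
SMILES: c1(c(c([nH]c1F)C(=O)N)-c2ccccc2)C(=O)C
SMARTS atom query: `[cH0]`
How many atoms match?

5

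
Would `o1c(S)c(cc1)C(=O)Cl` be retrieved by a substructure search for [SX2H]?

Yes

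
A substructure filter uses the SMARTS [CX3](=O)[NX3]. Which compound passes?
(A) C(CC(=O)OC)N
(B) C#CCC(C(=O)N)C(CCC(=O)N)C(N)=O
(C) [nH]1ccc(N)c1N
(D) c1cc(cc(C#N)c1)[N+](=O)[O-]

B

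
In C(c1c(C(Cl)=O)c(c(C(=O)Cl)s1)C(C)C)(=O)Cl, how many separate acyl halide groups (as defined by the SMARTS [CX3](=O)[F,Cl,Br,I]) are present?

[CX3](=O)[F,Cl,Br,I] is the SMARTS for an acyl halide: a carbonyl carbon bonded to a halogen.
The molecule carries 3 separate instances of an acyl chloride (-C(=O)Cl) meeting every constraint; each maps to a distinct set of atoms, giving 3 matches.

3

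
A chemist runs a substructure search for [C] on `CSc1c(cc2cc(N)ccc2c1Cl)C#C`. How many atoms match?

3

The query [C] means: uppercase C matches aliphatic (non-aromatic) carbon only.
Check the 16 heavy atoms by environment: 10× c (aromatic) → no; 1× S → no; 3× C → match; 1× Cl → no; 1× N → no.
That gives 3 matching atoms.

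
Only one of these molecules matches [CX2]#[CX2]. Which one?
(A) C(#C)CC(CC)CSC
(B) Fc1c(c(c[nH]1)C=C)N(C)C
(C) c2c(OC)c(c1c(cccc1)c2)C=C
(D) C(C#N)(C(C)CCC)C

A

[CX2]#[CX2] describes a carbon-carbon triple bond (an alkyne).
(A) contains an ethynyl group (-C#CH), which satisfies every atom and bond constraint.
(B) has a vinyl group (-CH=CH2) but the C=C is a double bond; both carbons are CX3, not CX2.
(C) has a vinyl group (-CH=CH2) but the C=C is a double bond; both carbons are CX3, not CX2.
(D) has a nitrile (-C#N) but the triple bond is C#N, not C#C.
So the answer is (A).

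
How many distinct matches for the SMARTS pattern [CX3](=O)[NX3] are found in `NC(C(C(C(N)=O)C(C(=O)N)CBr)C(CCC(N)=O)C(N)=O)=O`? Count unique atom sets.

5

[CX3](=O)[NX3] is the SMARTS for an amide: a carbonyl carbon bonded to a trivalent nitrogen.
The molecule carries 5 separate instances of a primary amide (-C(=O)NH2) meeting every constraint; each maps to a distinct set of atoms, giving 5 matches.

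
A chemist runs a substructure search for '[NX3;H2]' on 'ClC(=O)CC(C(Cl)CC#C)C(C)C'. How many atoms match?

0

The query [NX3;H2] means: aliphatic N with 3 total connections, two of them H — an -NH2 nitrogen (amine or amide).
Check the 13 heavy atoms by environment: 2× C (H2, X4) → no; 3× C (H1, X4) → no; 2× C (H3, X4) → no; 1× C (H0, X3) → no; 1× O (H0, X1) → no; 2× Cl (H0, X1) → no; 1× C (H0, X2) → no; 1× C (H1, X2) → no.
No environment satisfies the query, so 0 matching atoms.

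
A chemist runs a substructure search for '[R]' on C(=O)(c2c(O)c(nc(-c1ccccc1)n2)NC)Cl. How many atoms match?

Check the 18 heavy atoms by environment: 2× n (aromatic, in 6-ring) → match; 10× c (aromatic, in 6-ring) → match; 2× C (acyclic) → no; 2× O (acyclic) → no; 1× Cl (acyclic) → no; 1× N (acyclic) → no.
Summing the matching environments: 2 + 10 = 12 matching atoms.

12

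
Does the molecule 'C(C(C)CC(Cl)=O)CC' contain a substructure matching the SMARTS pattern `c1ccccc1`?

No

The pattern c1ccccc1 describes six aromatic carbons in a ring — a benzene ring.
The closest candidate here is a methyl group (-CH3), but no six-membered all-carbon aromatic ring is present. No other fragment satisfies the full query, so there is no match.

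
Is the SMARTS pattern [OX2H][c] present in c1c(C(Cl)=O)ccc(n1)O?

Yes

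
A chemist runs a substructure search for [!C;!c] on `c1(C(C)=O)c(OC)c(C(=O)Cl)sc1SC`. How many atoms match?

Check the 15 heavy atoms by environment: 1× s (aromatic) → match; 4× c (aromatic) → no; 5× C → no; 3× O → match; 1× Cl → match; 1× S → match.
Summing the matching environments: 1 + 3 + 1 + 1 = 6 matching atoms.

6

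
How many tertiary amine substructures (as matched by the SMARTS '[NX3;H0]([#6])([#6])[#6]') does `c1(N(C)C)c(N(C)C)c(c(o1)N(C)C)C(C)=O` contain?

3

[NX3;H0]([#6])([#6])[#6] is the SMARTS for a tertiary amine: a trivalent nitrogen with no H, bonded to three carbons.
The molecule carries 3 separate instances of a dimethylamino group (-N(CH3)2) meeting every constraint; each maps to a distinct set of atoms, giving 3 matches.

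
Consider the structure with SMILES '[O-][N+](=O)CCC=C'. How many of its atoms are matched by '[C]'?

Check the 7 heavy atoms by environment: 4× C → match; 1× N (charge +1) → no; 1× O (charge -1) → no; 1× O → no.
That gives 4 matching atoms.

4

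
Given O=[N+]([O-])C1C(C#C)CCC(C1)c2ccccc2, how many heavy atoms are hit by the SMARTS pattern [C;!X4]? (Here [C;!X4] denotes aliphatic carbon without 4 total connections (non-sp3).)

2

The query [C;!X4] means: aliphatic carbon that does not have four total connections.
Check the 17 heavy atoms by environment: 6× C (X4) → no; 1× N (charge +1, X3) → no; 1× O (charge -1, X1) → no; 1× O (X1) → no; 6× c (aromatic, X3) → no; 2× C (X2) → match.
That gives 2 matching atoms.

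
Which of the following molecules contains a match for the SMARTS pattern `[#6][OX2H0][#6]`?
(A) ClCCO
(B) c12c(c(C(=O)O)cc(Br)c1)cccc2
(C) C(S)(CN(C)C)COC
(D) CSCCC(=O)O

C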